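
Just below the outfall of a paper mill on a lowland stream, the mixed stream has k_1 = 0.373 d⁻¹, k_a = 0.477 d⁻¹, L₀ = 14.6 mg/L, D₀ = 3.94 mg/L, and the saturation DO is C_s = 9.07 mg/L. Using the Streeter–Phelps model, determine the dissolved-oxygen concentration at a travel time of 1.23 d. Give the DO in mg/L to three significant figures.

k_1 L₀/(k_a−k_1) = 0.373×14.6/(0.477−0.373) = 5.446/0.1040 = 52.36 mg/L.
e^(−k_1 t) = e^(−0.373×1.230) = 0.6320; e^(−k_a t) = e^(−0.477×1.230) = 0.5562.
D = 52.36 × (0.6320 − 0.5562) + 3.94 × 0.5562 = 3.974 + 2.191 = 6.165 mg/L.
DO = C_s − D = 9.07 − 6.165 = 2.905 mg/L.

DO ≈ 2.90 mg/L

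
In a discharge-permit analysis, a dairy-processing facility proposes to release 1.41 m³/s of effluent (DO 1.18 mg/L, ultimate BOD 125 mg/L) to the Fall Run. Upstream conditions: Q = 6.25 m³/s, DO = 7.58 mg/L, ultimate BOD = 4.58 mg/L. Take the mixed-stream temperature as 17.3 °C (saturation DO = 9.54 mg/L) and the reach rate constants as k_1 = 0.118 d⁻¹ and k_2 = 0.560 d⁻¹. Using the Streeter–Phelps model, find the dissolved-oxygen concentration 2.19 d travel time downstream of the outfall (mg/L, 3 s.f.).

Mixed DO = (6.25×7.58 + 1.41×1.18)/(6.25+1.41) = 49.04/7.660 = 6.402 mg/L.
Mixed L₀ = (6.25×4.58 + 1.41×125)/(7.660) = 204.9/7.660 = 26.75 mg/L.
Initial deficit D₀ = C_s − DO₀ = 9.54 − 6.402 = 3.138 mg/L.
D(2.19) = [0.118×26.75/(0.560−0.118)](e^(−0.118×2.19) − e^(−0.560×2.19)) + 3.138 e^(−0.560×2.19)
= 7.140 × (0.7723 − 0.2933) + 3.138 × 0.2933 = 4.340 mg/L.
DO = 9.54 − 4.340 = 5.200 mg/L.

DO ≈ 5.20 mg/L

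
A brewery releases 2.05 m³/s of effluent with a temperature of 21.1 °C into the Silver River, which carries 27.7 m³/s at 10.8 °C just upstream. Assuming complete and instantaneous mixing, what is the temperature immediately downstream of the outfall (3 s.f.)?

Flow-weighted mixing: C = (Q_r C_r + Q_w C_w)/(Q_r + Q_w)
= (27.7×10.8 + 2.05×21.1)/(27.7 + 2.05) = 342.4/29.75 = 11.51 °C.

11.5 °C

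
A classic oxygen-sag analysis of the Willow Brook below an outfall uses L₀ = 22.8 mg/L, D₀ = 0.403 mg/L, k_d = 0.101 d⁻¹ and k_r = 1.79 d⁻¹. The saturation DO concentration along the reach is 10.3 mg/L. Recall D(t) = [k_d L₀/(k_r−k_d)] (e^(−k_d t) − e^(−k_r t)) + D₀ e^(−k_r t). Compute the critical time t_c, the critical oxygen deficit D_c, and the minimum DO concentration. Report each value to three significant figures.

t_c ≈ 1.49 d; D_c ≈ 1.11 mg/L; min DO ≈ 9.19 mg/L

t_c = [1/(k_r−k_d)] ln[(k_r/k_d)(1 − D₀(k_r−k_d)/(k_d L₀))]
= [1/(1.79−0.101)] ln[(1.79/0.101)(1 − 0.403×1.689/(0.101×22.8))]
= (1/1.689) ln[17.72 × 0.7044] = 0.5921 × ln(12.48) = 0.5921 × 2.524 = 1.495 d.
D_c = (k_d/k_r) L₀ e^(−k_d t_c) = (0.101/1.79) × 22.8 × e^(−0.101×1.495) = 0.05642 × 22.8 × 0.8599 = 1.106 mg/L.
Minimum DO = C_s − D_c = 10.3 − 1.106 = 9.194 mg/L.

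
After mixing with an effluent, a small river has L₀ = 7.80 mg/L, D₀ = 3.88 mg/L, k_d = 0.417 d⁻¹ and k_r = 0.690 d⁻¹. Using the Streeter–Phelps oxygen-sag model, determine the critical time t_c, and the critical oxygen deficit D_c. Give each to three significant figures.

t_c ≈ 0.401 d; D_c ≈ 3.99 mg/L

With k_r/k_d = 1.655 and 1 − D₀(k_r−k_d)/(k_d L₀) = 0.6743,
t_c = ln(1.655 × 0.6743) / (0.690 − 0.417) = ln(1.116) / 0.2730 = 0.1096/0.2730 = 0.4014 d.
L(t_c) = L₀ e^(−k_d t_c) = 7.80 × 0.8459 = 6.598 mg/L, and at the critical point k_r D_c = k_d L, so D_c = (0.417/0.690) × 6.598 = 3.987 mg/L.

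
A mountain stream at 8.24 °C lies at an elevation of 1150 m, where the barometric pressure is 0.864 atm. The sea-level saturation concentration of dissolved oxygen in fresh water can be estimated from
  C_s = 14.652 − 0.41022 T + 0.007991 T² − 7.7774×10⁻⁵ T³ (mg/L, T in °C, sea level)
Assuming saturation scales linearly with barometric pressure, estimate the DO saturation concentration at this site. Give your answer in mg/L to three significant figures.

C_s ≈ 10.2 mg/L

At sea level: C_s = 14.652 − 0.41022×8.24 + 0.007991×8.24² − 7.7774×10⁻⁵×8.24³ = 11.77 mg/L.
Pressure correction: C_s' = 11.77 × 0.864 = 10.17 mg/L.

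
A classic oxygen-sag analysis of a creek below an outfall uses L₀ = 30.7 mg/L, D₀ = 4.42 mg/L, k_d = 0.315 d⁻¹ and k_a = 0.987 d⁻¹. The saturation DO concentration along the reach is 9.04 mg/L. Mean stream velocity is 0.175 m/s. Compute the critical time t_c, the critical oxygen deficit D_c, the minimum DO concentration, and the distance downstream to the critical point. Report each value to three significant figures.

With k_a/k_d = 3.133 and 1 − D₀(k_a−k_d)/(k_d L₀) = 0.6929,
t_c = ln(3.133 × 0.6929) / (0.987 − 0.315) = ln(2.171) / 0.6720 = 0.7752/0.6720 = 1.154 d.
L(t_c) = L₀ e^(−k_d t_c) = 30.7 × 0.6953 = 21.35 mg/L, and at the critical point k_a D_c = k_d L, so D_c = (0.315/0.987) × 21.35 = 6.813 mg/L.
Minimum DO = C_s − D_c = 9.04 − 6.813 = 2.227 mg/L.
x_c = v t_c = 0.175 m/s × 1.154 d × 86400 s/d = 17440 m ≈ 17.4 km.

t_c ≈ 1.15 d; D_c ≈ 6.81 mg/L; min DO ≈ 2.23 mg/L; x_c ≈ 17.4 km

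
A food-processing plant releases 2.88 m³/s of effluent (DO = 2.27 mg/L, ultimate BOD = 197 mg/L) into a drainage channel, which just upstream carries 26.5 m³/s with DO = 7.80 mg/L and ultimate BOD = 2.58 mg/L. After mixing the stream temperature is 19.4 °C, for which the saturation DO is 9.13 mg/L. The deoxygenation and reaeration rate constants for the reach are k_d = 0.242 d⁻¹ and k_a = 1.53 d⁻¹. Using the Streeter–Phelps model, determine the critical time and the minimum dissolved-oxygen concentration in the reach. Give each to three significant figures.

Mixed DO = (26.5×7.80 + 2.88×2.27)/(26.5+2.88) = 213.2/29.38 = 7.258 mg/L.
Mixed L₀ = (26.5×2.58 + 2.88×197)/(29.38) = 635.7/29.38 = 21.64 mg/L.
Initial deficit D₀ = C_s − DO₀ = 9.13 − 7.258 = 1.872 mg/L.
t_c = (1/1.288) ln[(1.53/0.242)(1 − 1.872×1.288/(0.242×21.64))] = 0.7764 × ln(3.411) = 0.9527 d.
D_c = (0.242/1.53) × 21.64 × e^(−0.242×0.9527) = 0.1582 × 21.64 × 0.7941 = 2.718 mg/L.
Minimum DO = 9.13 − 2.718 = 6.412 mg/L.

t_c ≈ 0.953 d; minimum DO ≈ 6.41 mg/L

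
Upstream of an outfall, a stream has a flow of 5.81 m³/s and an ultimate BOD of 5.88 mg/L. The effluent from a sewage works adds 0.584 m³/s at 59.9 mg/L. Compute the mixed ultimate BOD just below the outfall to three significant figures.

Flow-weighted mixing: C = (Q_r C_r + Q_w C_w)/(Q_r + Q_w)
= (5.81×5.88 + 0.584×59.9)/(5.81 + 0.584) = 69.14/6.394 = 10.81 mg/L.

10.8 mg/L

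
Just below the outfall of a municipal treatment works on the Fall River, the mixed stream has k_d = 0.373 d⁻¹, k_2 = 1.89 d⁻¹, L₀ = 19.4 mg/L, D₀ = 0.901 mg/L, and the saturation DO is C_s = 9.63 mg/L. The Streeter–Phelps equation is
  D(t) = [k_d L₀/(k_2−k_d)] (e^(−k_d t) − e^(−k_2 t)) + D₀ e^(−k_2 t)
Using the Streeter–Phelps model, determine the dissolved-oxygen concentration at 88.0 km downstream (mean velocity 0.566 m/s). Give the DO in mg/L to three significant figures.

DO ≈ 7.32 mg/L

Travel time t = x/v = 88.0 km / (0.566 m/s) = 88000 m / 0.566 m/s = 155500 s = 1.800 d.
k_d L₀/(k_2−k_d) = 0.373×19.4/(1.89−0.373) = 7.236/1.517 = 4.770 mg/L.
e^(−k_d t) = e^(−0.373×1.800) = 0.5111; e^(−k_2 t) = e^(−1.89×1.800) = 0.03334.
D = 4.770 × (0.5111 − 0.03334) + 0.901 × 0.03334 = 2.279 + 0.03004 = 2.309 mg/L.
DO = C_s − D = 9.63 − 2.309 = 7.321 mg/L.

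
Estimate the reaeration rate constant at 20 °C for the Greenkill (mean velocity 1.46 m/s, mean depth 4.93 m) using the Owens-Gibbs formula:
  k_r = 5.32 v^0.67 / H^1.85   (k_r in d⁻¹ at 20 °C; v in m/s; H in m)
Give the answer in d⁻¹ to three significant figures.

k_r = 5.32 × 1.46^0.67 / 4.93^1.85 = 5.32 × 1.289 / 19.13 = 0.3583 d⁻¹.

k_r ≈ 0.358 d⁻¹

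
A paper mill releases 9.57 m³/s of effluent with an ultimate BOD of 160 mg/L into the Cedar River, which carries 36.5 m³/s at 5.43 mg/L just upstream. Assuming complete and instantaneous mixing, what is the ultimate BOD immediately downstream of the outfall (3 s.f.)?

37.5 mg/L

Flow-weighted mixing: C = (Q_r C_r + Q_w C_w)/(Q_r + Q_w)
= (36.5×5.43 + 9.57×160)/(36.5 + 9.57) = 1729/46.07 = 37.54 mg/L.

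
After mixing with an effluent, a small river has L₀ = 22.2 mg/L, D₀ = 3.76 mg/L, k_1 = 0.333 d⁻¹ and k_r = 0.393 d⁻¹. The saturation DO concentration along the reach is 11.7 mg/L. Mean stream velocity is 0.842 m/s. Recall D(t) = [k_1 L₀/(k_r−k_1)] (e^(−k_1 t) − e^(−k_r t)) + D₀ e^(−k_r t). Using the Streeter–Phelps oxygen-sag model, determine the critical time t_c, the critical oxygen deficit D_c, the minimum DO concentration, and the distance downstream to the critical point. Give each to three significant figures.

t_c ≈ 2.24 d; D_c ≈ 8.91 mg/L; min DO ≈ 2.79 mg/L; x_c ≈ 163 km

At the critical point dD/dt = 0, so k_1 L₀ e^(−k_1 t) = k_r D. Substituting D(t) from the Streeter–Phelps equation and solving for t gives
t_c = ln[(k_r/k_1)(1 − D₀(k_r−k_1)/(k_1 L₀))] / (k_r−k_1).
Here k_r−k_1 = 0.06000 d⁻¹ and 1 − D₀(k_r−k_1)/(k_1 L₀) = 1 − 3.76×0.06000/(0.333×22.2) = 0.9695, so
t_c = ln(1.180 × 0.9695) / 0.06000 = 0.1347 / 0.06000 = 2.245 d.
D_c = (k_1/k_r) L₀ e^(−k_1 t_c) = (0.333/0.393) × 22.2 × e^(−0.333×2.245) = 0.8473 × 22.2 × 0.4736 = 8.908 mg/L.
Minimum DO = C_s − D_c = 11.7 − 8.908 = 2.792 mg/L.
x_c = v t_c = 0.842 m/s × 2.245 d × 86400 s/d = 163300 m ≈ 163 km.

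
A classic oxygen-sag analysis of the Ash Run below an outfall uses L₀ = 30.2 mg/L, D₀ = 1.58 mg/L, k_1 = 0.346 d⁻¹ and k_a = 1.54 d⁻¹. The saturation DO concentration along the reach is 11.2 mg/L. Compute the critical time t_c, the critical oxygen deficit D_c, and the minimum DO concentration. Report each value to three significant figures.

With k_a/k_1 = 4.451 and 1 − D₀(k_a−k_1)/(k_1 L₀) = 0.8195,
t_c = ln(4.451 × 0.8195) / (1.54 − 0.346) = ln(3.647) / 1.194 = 1.294/1.194 = 1.084 d.
D_c = (k_1/k_a) L₀ e^(−k_1 t_c) = (0.346/1.54) × 30.2 × e^(−0.346×1.084) = 0.2247 × 30.2 × 0.6873 = 4.664 mg/L.
Minimum DO = C_s − D_c = 11.2 − 4.664 = 6.536 mg/L.

t_c ≈ 1.08 d; D_c ≈ 4.66 mg/L; min DO ≈ 6.54 mg/L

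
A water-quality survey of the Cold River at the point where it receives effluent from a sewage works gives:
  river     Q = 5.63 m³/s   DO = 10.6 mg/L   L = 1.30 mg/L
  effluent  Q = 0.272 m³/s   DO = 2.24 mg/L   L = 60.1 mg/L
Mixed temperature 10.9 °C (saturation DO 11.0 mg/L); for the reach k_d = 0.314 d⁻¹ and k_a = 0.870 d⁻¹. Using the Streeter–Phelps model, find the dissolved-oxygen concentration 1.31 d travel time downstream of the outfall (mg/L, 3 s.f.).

Mixed DO = (5.63×10.6 + 0.272×2.24)/(5.63+0.272) = 60.29/5.902 = 10.21 mg/L.
Mixed L₀ = (5.63×1.30 + 0.272×60.1)/(5.902) = 23.67/5.902 = 4.010 mg/L.
Initial deficit D₀ = C_s − DO₀ = 11.0 − 10.21 = 0.7853 mg/L.
D(1.31) = [0.314×4.010/(0.870−0.314)](e^(−0.314×1.31) − e^(−0.870×1.31)) + 0.7853 e^(−0.870×1.31)
= 2.265 × (0.6628 − 0.3199) + 0.7853 × 0.3199 = 1.028 mg/L.
DO = 11.0 − 1.028 = 9.972 mg/L.

DO ≈ 9.97 mg/L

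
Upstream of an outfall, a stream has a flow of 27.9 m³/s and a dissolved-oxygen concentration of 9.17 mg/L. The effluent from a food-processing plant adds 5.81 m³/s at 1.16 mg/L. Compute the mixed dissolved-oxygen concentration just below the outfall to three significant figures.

7.79 mg/L

Flow-weighted mixing: C = (Q_r C_r + Q_w C_w)/(Q_r + Q_w)
= (27.9×9.17 + 5.81×1.16)/(27.9 + 5.81) = 262.6/33.71 = 7.789 mg/L.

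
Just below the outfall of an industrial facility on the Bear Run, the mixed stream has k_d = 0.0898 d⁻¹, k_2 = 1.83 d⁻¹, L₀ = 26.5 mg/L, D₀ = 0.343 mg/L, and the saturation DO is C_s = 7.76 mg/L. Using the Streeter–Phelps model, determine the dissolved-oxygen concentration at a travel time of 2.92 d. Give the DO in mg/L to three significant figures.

k_d L₀/(k_2−k_d) = 0.0898×26.5/(1.83−0.0898) = 2.380/1.740 = 1.367 mg/L.
e^(−k_d t) = e^(−0.0898×2.920) = 0.7693; e^(−k_2 t) = e^(−1.83×2.920) = 0.004779.
D = 1.367 × (0.7693 − 0.004779) + 0.343 × 0.004779 = 1.046 + 0.001639 = 1.047 mg/L.
DO = C_s − D = 7.76 − 1.047 = 6.713 mg/L.

DO ≈ 6.71 mg/L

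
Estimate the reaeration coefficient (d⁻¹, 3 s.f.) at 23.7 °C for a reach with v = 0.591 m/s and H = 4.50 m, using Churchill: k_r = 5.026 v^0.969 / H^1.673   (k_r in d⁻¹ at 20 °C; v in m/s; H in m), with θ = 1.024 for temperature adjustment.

k_r(20) = 5.026 × 0.591^0.969 / 4.50^1.673 = 5.026 × 0.6007 / 12.38 = 0.2438 d⁻¹.
k_r(23.7) = 0.2438 × 1.024^(23.7−20) = 0.2438 × 1.092 = 0.2662 d⁻¹.

k_r ≈ 0.266 d⁻¹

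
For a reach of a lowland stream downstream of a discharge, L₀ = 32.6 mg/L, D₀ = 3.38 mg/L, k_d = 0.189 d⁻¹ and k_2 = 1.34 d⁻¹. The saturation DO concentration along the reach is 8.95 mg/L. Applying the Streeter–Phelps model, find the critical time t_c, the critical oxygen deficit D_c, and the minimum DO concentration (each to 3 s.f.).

With k_2/k_d = 7.090 and 1 − D₀(k_2−k_d)/(k_d L₀) = 0.3686,
t_c = ln(7.090 × 0.3686) / (1.34 − 0.189) = ln(2.613) / 1.151 = 0.9606/1.151 = 0.8346 d.
D_c = (k_d/k_2) L₀ e^(−k_d t_c) = (0.189/1.34) × 32.6 × e^(−0.189×0.8346) = 0.1410 × 32.6 × 0.8541 = 3.927 mg/L.
Minimum DO = C_s − D_c = 8.95 − 3.927 = 5.023 mg/L.

t_c ≈ 0.835 d; D_c ≈ 3.93 mg/L; min DO ≈ 5.02 mg/L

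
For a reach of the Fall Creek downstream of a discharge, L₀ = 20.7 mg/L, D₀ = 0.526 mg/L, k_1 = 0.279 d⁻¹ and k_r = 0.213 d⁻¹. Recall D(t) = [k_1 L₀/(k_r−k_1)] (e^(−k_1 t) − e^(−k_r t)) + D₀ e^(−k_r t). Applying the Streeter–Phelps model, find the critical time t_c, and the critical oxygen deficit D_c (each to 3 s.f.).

With k_r/k_1 = 0.7634 and 1 − D₀(k_r−k_1)/(k_1 L₀) = 1.006,
t_c = ln(0.7634 × 1.006) / (0.213 − 0.279) = ln(0.7680) / -0.06600 = -0.2639/-0.06600 = 3.999 d.
L(t_c) = L₀ e^(−k_1 t_c) = 20.7 × 0.3277 = 6.783 mg/L, and at the critical point k_r D_c = k_1 L, so D_c = (0.279/0.213) × 6.783 = 8.885 mg/L.

t_c ≈ 4.00 d; D_c ≈ 8.88 mg/L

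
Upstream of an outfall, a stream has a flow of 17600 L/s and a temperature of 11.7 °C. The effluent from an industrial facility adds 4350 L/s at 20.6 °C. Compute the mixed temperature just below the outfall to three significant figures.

Flow-weighted mixing: C = (Q_r C_r + Q_w C_w)/(Q_r + Q_w)
= (17600×11.7 + 4350×20.6)/(17600 + 4350) = 295500/21950 = 13.46 °C.

13.5 °C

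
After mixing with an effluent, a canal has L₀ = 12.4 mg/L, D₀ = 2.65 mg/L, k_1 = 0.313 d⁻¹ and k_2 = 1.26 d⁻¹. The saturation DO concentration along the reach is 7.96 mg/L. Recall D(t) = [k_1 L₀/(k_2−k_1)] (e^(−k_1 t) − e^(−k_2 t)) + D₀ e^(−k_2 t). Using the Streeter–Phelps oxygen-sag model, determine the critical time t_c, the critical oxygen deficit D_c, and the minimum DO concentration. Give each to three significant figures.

t_c = [1/(k_2−k_1)] ln[(k_2/k_1)(1 − D₀(k_2−k_1)/(k_1 L₀))]
= [1/(1.26−0.313)] ln[(1.26/0.313)(1 − 2.65×0.9470/(0.313×12.4))]
= (1/0.9470) ln[4.026 × 0.3534] = 1.056 × ln(1.423) = 1.056 × 0.3525 = 0.3723 d.
L(t_c) = L₀ e^(−k_1 t_c) = 12.4 × 0.8900 = 11.04 mg/L, and at the critical point k_2 D_c = k_1 L, so D_c = (0.313/1.26) × 11.04 = 2.742 mg/L.
Minimum DO = C_s − D_c = 7.96 − 2.742 = 5.218 mg/L.

t_c ≈ 0.372 d; D_c ≈ 2.74 mg/L; min DO ≈ 5.22 mg/L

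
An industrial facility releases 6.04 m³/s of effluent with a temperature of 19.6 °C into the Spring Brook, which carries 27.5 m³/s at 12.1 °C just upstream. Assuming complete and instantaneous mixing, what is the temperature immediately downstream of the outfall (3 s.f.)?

Flow-weighted mixing: C = (Q_r C_r + Q_w C_w)/(Q_r + Q_w)
= (27.5×12.1 + 6.04×19.6)/(27.5 + 6.04) = 451.1/33.54 = 13.45 °C.

13.5 °C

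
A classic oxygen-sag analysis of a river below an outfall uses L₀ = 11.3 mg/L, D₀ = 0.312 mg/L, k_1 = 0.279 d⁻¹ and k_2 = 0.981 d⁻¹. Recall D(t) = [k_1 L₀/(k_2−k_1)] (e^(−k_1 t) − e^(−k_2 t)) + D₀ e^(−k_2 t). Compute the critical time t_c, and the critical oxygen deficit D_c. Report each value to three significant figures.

With k_2/k_1 = 3.516 and 1 − D₀(k_2−k_1)/(k_1 L₀) = 0.9305,
t_c = ln(3.516 × 0.9305) / (0.981 − 0.279) = ln(3.272) / 0.7020 = 1.185/0.7020 = 1.689 d.
L(t_c) = L₀ e^(−k_1 t_c) = 11.3 × 0.6243 = 7.055 mg/L, and at the critical point k_2 D_c = k_1 L, so D_c = (0.279/0.981) × 7.055 = 2.006 mg/L.

t_c ≈ 1.69 d; D_c ≈ 2.01 mg/L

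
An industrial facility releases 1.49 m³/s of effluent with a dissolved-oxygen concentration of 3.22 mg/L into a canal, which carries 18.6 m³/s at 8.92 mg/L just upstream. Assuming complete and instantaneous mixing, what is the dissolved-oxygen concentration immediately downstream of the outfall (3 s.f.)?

8.50 mg/L

Flow-weighted mixing: C = (Q_r C_r + Q_w C_w)/(Q_r + Q_w)
= (18.6×8.92 + 1.49×3.22)/(18.6 + 1.49) = 170.7/20.09 = 8.497 mg/L.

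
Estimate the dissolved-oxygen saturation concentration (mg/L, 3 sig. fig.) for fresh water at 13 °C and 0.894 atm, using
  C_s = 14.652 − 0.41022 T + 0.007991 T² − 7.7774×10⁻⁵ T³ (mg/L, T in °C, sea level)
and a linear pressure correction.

C_s ≈ 9.39 mg/L

At sea level: C_s = 14.652 − 0.41022×13 + 0.007991×13² − 7.7774×10⁻⁵×13³ = 10.50 mg/L.
Pressure correction: C_s' = 10.50 × 0.894 = 9.386 mg/L.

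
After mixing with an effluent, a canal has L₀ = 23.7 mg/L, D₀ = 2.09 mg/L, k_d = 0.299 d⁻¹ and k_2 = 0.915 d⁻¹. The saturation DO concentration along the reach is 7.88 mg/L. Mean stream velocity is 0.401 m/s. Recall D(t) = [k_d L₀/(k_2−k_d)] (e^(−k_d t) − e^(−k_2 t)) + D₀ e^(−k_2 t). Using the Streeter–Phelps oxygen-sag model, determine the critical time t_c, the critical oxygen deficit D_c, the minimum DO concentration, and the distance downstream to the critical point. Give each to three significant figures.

t_c ≈ 1.49 d; D_c ≈ 4.96 mg/L; min DO ≈ 2.92 mg/L; x_c ≈ 51.6 km

At the critical point dD/dt = 0, so k_d L₀ e^(−k_d t) = k_2 D. Substituting D(t) from the Streeter–Phelps equation and solving for t gives
t_c = ln[(k_2/k_d)(1 − D₀(k_2−k_d)/(k_d L₀))] / (k_2−k_d).
Here k_2−k_d = 0.6160 d⁻¹ and 1 − D₀(k_2−k_d)/(k_d L₀) = 1 − 2.09×0.6160/(0.299×23.7) = 0.8183, so
t_c = ln(3.060 × 0.8183) / 0.6160 = 0.9180 / 0.6160 = 1.490 d.
L(t_c) = L₀ e^(−k_d t_c) = 23.7 × 0.6405 = 15.18 mg/L, and at the critical point k_2 D_c = k_d L, so D_c = (0.299/0.915) × 15.18 = 4.960 mg/L.
Minimum DO = C_s − D_c = 7.88 − 4.960 = 2.920 mg/L.
x_c = v t_c = 0.401 m/s × 1.490 d × 86400 s/d = 51630 m ≈ 51.6 km.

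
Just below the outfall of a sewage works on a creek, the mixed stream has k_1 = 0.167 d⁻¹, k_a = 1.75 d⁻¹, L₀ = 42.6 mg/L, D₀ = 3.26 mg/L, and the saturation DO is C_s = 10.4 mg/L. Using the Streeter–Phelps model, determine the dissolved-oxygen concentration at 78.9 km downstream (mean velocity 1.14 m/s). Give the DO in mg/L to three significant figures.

Travel time t = x/v = 78.9 km / (1.14 m/s) = 78900 m / 1.14 m/s = 69210 s = 0.8010 d.
k_1 L₀/(k_a−k_1) = 0.167×42.6/(1.75−0.167) = 7.114/1.583 = 4.494 mg/L.
e^(−k_1 t) = e^(−0.167×0.8010) = 0.8748; e^(−k_a t) = e^(−1.75×0.8010) = 0.2461.
D = 4.494 × (0.8748 − 0.2461) + 3.26 × 0.2461 = 2.825 + 0.8024 = 3.628 mg/L.
DO = C_s − D = 10.4 − 3.628 = 6.772 mg/L.

DO ≈ 6.77 mg/L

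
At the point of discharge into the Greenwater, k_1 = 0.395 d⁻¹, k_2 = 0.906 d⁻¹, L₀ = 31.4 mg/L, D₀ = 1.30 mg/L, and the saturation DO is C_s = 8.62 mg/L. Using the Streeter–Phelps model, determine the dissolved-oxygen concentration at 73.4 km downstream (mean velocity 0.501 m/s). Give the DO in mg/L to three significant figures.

DO ≈ 1.14 mg/L

Travel time t = x/v = 73.4 km / (0.501 m/s) = 73400 m / 0.501 m/s = 146500 s = 1.696 d.
k_1 L₀/(k_2−k_1) = 0.395×31.4/(0.906−0.395) = 12.40/0.5110 = 24.27 mg/L.
e^(−k_1 t) = e^(−0.395×1.696) = 0.5118; e^(−k_2 t) = e^(−0.906×1.696) = 0.2152.
D = 24.27 × (0.5118 − 0.2152) + 1.30 × 0.2152 = 7.200 + 0.2797 = 7.480 mg/L.
DO = C_s − D = 8.62 − 7.480 = 1.140 mg/L.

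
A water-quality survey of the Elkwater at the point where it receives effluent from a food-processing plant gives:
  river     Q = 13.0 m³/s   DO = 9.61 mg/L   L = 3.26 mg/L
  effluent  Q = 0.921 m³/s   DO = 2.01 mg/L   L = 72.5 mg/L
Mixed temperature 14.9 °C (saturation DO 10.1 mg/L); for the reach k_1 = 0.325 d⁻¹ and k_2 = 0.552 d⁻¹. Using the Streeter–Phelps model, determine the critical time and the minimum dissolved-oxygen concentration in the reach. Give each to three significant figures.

t_c ≈ 1.93 d; minimum DO ≈ 7.63 mg/L

Mixed DO = (13.0×9.61 + 0.921×2.01)/(13.0+0.921) = 126.8/13.92 = 9.107 mg/L.
Mixed L₀ = (13.0×3.26 + 0.921×72.5)/(13.92) = 109.2/13.92 = 7.841 mg/L.
Initial deficit D₀ = C_s − DO₀ = 10.1 − 9.107 = 0.9928 mg/L.
t_c = (1/0.2270) ln[(0.552/0.325)(1 − 0.9928×0.2270/(0.325×7.841))] = 4.405 × ln(1.548) = 1.926 d.
D_c = (0.325/0.552) × 7.841 × e^(−0.325×1.926) = 0.5888 × 7.841 × 0.5348 = 2.469 mg/L.
Minimum DO = 10.1 − 2.469 = 7.631 mg/L.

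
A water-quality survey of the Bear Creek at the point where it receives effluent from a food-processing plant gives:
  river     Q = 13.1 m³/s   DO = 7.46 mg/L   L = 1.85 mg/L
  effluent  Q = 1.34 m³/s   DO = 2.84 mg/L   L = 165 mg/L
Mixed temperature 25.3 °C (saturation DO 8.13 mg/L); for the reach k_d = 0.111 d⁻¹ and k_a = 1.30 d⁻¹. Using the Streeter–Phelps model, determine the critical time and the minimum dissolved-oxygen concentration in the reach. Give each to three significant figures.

Mixed DO = (13.1×7.46 + 1.34×2.84)/(13.1+1.34) = 101.5/14.44 = 7.031 mg/L.
Mixed L₀ = (13.1×1.85 + 1.34×165)/(14.44) = 245.3/14.44 = 16.99 mg/L.
Initial deficit D₀ = C_s − DO₀ = 8.13 − 7.031 = 1.099 mg/L.
t_c = (1/1.189) ln[(1.30/0.111)(1 − 1.099×1.189/(0.111×16.99))] = 0.8410 × ln(3.599) = 1.077 d.
D_c = (0.111/1.30) × 16.99 × e^(−0.111×1.077) = 0.08538 × 16.99 × 0.8873 = 1.287 mg/L.
Minimum DO = 8.13 − 1.287 = 6.843 mg/L.

t_c ≈ 1.08 d; minimum DO ≈ 6.84 mg/L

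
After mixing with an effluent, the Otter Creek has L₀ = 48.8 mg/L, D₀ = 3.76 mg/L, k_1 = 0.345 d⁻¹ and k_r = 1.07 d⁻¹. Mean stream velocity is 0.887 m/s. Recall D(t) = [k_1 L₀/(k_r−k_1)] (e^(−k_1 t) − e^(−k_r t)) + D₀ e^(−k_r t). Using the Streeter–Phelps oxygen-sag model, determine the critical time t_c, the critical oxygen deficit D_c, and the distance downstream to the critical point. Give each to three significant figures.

At the critical point dD/dt = 0, so k_1 L₀ e^(−k_1 t) = k_r D. Substituting D(t) from the Streeter–Phelps equation and solving for t gives
t_c = ln[(k_r/k_1)(1 − D₀(k_r−k_1)/(k_1 L₀))] / (k_r−k_1).
Here k_r−k_1 = 0.7250 d⁻¹ and 1 − D₀(k_r−k_1)/(k_1 L₀) = 1 − 3.76×0.7250/(0.345×48.8) = 0.8381, so
t_c = ln(3.101 × 0.8381) / 0.7250 = 0.9552 / 0.7250 = 1.318 d.
D_c = (k_1/k_r) L₀ e^(−k_1 t_c) = (0.345/1.07) × 48.8 × e^(−0.345×1.318) = 0.3224 × 48.8 × 0.6347 = 9.987 mg/L.
x_c = v t_c = 0.887 m/s × 1.318 d × 86400 s/d = 101000 m ≈ 101 km.

t_c ≈ 1.32 d; D_c ≈ 9.99 mg/L; x_c ≈ 101 km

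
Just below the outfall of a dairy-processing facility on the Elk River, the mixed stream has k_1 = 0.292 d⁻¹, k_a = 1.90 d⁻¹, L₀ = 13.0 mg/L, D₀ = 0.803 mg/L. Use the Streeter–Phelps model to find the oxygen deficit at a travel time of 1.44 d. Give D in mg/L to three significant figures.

k_1 L₀/(k_a−k_1) = 0.292×13.0/(1.90−0.292) = 3.796/1.608 = 2.361 mg/L.
e^(−k_1 t) = e^(−0.292×1.440) = 0.6567; e^(−k_a t) = e^(−1.90×1.440) = 0.06483.
D = 2.361 × (0.6567 − 0.06483) + 0.803 × 0.06483 = 1.397 + 0.05206 = 1.449 mg/L.

D ≈ 1.45 mg/L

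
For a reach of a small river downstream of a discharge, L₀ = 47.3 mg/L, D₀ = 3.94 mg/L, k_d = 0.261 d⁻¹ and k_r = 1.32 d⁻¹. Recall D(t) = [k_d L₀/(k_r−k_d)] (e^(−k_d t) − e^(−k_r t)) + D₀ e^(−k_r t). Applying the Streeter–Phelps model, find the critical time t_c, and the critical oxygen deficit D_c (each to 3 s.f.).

With k_r/k_d = 5.057 and 1 − D₀(k_r−k_d)/(k_d L₀) = 0.6620,
t_c = ln(5.057 × 0.6620) / (1.32 − 0.261) = ln(3.348) / 1.059 = 1.208/1.059 = 1.141 d.
D_c = (k_d/k_r) L₀ e^(−k_d t_c) = (0.261/1.32) × 47.3 × e^(−0.261×1.141) = 0.1977 × 47.3 × 0.7424 = 6.944 mg/L.

t_c ≈ 1.14 d; D_c ≈ 6.94 mg/L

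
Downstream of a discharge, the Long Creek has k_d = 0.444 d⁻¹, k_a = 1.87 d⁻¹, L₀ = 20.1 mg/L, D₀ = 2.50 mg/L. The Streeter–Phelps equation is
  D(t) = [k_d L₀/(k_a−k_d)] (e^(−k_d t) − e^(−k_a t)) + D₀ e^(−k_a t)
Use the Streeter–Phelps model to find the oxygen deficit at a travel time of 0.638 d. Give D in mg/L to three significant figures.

k_d L₀/(k_a−k_d) = 0.444×20.1/(1.87−0.444) = 8.924/1.426 = 6.258 mg/L.
e^(−k_d t) = e^(−0.444×0.6380) = 0.7533; e^(−k_a t) = e^(−1.87×0.6380) = 0.3033.
D = 6.258 × (0.7533 − 0.3033) + 2.50 × 0.3033 = 2.816 + 0.7582 = 3.575 mg/L.

D ≈ 3.57 mg/L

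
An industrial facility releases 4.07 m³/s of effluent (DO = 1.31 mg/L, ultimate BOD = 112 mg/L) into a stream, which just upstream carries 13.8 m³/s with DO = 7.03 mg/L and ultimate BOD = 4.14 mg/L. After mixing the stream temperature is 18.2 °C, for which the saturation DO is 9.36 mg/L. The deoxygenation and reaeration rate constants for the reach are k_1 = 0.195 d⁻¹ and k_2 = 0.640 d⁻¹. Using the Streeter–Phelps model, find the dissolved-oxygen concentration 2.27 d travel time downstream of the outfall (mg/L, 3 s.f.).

DO ≈ 3.37 mg/L

Mixed DO = (13.8×7.03 + 4.07×1.31)/(13.8+4.07) = 102.3/17.87 = 5.727 mg/L.
Mixed L₀ = (13.8×4.14 + 4.07×112)/(17.87) = 513.0/17.87 = 28.71 mg/L.
Initial deficit D₀ = C_s − DO₀ = 9.36 − 5.727 = 3.633 mg/L.
D(2.27) = [0.195×28.71/(0.640−0.195)](e^(−0.195×2.27) − e^(−0.640×2.27)) + 3.633 e^(−0.640×2.27)
= 12.58 × (0.6423 − 0.2339) + 3.633 × 0.2339 = 5.987 mg/L.
DO = 9.36 − 5.987 = 3.373 mg/L.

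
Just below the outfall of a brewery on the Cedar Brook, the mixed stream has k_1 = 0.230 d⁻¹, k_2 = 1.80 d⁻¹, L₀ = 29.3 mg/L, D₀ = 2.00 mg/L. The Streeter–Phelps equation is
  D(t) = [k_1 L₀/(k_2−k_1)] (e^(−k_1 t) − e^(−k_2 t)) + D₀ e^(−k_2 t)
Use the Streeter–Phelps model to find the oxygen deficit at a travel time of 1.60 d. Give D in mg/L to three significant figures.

k_1 L₀/(k_2−k_1) = 0.230×29.3/(1.80−0.230) = 6.739/1.570 = 4.292 mg/L.
e^(−k_1 t) = e^(−0.230×1.600) = 0.6921; e^(−k_2 t) = e^(−1.80×1.600) = 0.05613.
D = 4.292 × (0.6921 − 0.05613) + 2.00 × 0.05613 = 2.730 + 0.1123 = 2.842 mg/L.

D ≈ 2.84 mg/L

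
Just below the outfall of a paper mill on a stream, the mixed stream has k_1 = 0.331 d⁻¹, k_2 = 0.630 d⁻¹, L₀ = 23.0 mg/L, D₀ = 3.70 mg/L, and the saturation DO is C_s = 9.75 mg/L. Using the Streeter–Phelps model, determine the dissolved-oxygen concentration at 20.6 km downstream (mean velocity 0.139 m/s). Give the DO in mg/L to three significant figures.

Travel time t = x/v = 20.6 km / (0.139 m/s) = 20600 m / 0.139 m/s = 148200 s = 1.715 d.
k_1 L₀/(k_2−k_1) = 0.331×23.0/(0.630−0.331) = 7.613/0.2990 = 25.46 mg/L.
e^(−k_1 t) = e^(−0.331×1.715) = 0.5668; e^(−k_2 t) = e^(−0.630×1.715) = 0.3394.
D = 25.46 × (0.5668 − 0.3394) + 3.70 × 0.3394 = 5.790 + 1.256 = 7.046 mg/L.
DO = C_s − D = 9.75 − 7.046 = 2.704 mg/L.

DO ≈ 2.70 mg/L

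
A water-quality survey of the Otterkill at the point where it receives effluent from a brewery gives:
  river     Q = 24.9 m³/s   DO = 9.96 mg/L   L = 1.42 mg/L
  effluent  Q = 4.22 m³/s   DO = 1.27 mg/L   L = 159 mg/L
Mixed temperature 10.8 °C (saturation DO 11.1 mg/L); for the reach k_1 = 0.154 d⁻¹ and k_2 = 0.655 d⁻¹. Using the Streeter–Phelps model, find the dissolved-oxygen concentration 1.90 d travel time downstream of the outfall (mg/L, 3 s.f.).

DO ≈ 6.99 mg/L

Mixed DO = (24.9×9.96 + 4.22×1.27)/(24.9+4.22) = 253.4/29.12 = 8.701 mg/L.
Mixed L₀ = (24.9×1.42 + 4.22×159)/(29.12) = 706.3/29.12 = 24.26 mg/L.
Initial deficit D₀ = C_s − DO₀ = 11.1 − 8.701 = 2.399 mg/L.
D(1.90) = [0.154×24.26/(0.655−0.154)](e^(−0.154×1.90) − e^(−0.655×1.90)) + 2.399 e^(−0.655×1.90)
= 7.456 × (0.7463 − 0.2881) + 2.399 × 0.2881 = 4.108 mg/L.
DO = 11.1 − 4.108 = 6.992 mg/L.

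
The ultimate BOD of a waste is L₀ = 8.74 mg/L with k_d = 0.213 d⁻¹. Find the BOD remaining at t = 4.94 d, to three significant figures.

L_t = L₀ e^(−k_d t) = 8.74 × e^(−0.213×4.94) = 8.74 × 0.3492 = 3.052 mg/L.

L ≈ 3.05 mg/L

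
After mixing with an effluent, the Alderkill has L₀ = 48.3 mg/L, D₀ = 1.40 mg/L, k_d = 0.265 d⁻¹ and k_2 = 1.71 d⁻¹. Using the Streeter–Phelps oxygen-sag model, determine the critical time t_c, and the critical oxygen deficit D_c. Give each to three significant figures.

With k_2/k_d = 6.453 and 1 − D₀(k_2−k_d)/(k_d L₀) = 0.8419,
t_c = ln(6.453 × 0.8419) / (1.71 − 0.265) = ln(5.433) / 1.445 = 1.692/1.445 = 1.171 d.
L(t_c) = L₀ e^(−k_d t_c) = 48.3 × 0.7332 = 35.41 mg/L, and at the critical point k_2 D_c = k_d L, so D_c = (0.265/1.71) × 35.41 = 5.488 mg/L.

t_c ≈ 1.17 d; D_c ≈ 5.49 mg/L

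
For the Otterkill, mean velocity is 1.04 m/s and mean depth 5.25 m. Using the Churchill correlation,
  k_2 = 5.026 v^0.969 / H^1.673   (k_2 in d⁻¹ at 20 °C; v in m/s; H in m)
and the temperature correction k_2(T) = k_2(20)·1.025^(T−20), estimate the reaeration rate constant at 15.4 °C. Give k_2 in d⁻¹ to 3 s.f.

k_2 ≈ 0.291 d⁻¹

k_2(20) = 5.026 × 1.04^0.969 / 5.25^1.673 = 5.026 × 1.039 / 16.03 = 0.3258 d⁻¹.
k_2(15.4) = 0.3258 × 1.025^(15.4−20) = 0.3258 × 0.8926 = 0.2908 d⁻¹.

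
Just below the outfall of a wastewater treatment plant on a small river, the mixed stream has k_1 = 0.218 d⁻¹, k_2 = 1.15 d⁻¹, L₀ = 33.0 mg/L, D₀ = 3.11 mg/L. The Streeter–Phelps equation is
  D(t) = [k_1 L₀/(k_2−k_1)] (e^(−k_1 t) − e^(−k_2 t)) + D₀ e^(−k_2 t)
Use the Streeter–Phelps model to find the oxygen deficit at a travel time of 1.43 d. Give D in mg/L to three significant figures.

k_1 L₀/(k_2−k_1) = 0.218×33.0/(1.15−0.218) = 7.194/0.9320 = 7.719 mg/L.
e^(−k_1 t) = e^(−0.218×1.430) = 0.7322; e^(−k_2 t) = e^(−1.15×1.430) = 0.1931.
D = 7.719 × (0.7322 − 0.1931) + 3.11 × 0.1931 = 4.161 + 0.6006 = 4.762 mg/L.

D ≈ 4.76 mg/L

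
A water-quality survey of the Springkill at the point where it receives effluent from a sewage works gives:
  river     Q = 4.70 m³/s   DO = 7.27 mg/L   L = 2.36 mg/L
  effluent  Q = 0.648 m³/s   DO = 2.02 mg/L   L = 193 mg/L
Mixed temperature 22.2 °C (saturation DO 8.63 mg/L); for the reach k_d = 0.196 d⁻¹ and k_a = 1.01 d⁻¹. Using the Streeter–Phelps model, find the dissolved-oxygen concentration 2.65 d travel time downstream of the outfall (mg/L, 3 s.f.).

DO ≈ 5.27 mg/L

Mixed DO = (4.70×7.27 + 0.648×2.02)/(4.70+0.648) = 35.48/5.348 = 6.634 mg/L.
Mixed L₀ = (4.70×2.36 + 0.648×193)/(5.348) = 136.2/5.348 = 25.46 mg/L.
Initial deficit D₀ = C_s − DO₀ = 8.63 − 6.634 = 1.996 mg/L.
D(2.65) = [0.196×25.46/(1.01−0.196)](e^(−0.196×2.65) − e^(−1.01×2.65)) + 1.996 e^(−1.01×2.65)
= 6.130 × (0.5949 − 0.06880) + 1.996 × 0.06880 = 3.362 mg/L.
DO = 8.63 − 3.362 = 5.268 mg/L.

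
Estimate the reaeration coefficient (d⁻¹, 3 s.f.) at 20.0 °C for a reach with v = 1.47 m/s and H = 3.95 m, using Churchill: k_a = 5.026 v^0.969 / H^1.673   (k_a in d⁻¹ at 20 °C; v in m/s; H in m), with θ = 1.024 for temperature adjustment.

k_a(20) = 5.026 × 1.47^0.969 / 3.95^1.673 = 5.026 × 1.453 / 9.957 = 0.7332 d⁻¹.
k_a(20.0) = 0.7332 × 1.024^(20.0−20) = 0.7332 × 1.000 = 0.7332 d⁻¹.

k_a ≈ 0.733 d⁻¹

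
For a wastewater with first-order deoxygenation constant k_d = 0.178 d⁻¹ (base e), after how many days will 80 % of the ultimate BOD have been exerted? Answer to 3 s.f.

y/L₀ = 1 − e^(−k_d t) = 0.80 ⇒ e^(−k_d t) = 0.200
t = −ln(0.200) / 0.178 = 1.609 / 0.178 = 9.042 d.

t ≈ 9.04 d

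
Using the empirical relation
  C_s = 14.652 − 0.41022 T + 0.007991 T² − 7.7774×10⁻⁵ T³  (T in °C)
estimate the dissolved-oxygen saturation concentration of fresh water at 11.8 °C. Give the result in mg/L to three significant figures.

C_s ≈ 10.8 mg/L

C_s = 14.652 − 0.41022×11.8 + 0.007991×11.8² − 7.7774×10⁻⁵×11.8³ = 10.80 mg/L.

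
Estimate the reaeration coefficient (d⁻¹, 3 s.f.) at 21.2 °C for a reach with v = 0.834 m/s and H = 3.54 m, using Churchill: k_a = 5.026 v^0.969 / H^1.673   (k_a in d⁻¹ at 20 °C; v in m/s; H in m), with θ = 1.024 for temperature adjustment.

k_a(20) = 5.026 × 0.834^0.969 / 3.54^1.673 = 5.026 × 0.8387 / 8.289 = 0.5086 d⁻¹.
k_a(21.2) = 0.5086 × 1.024^(21.2−20) = 0.5086 × 1.029 = 0.5233 d⁻¹.

k_a ≈ 0.523 d⁻¹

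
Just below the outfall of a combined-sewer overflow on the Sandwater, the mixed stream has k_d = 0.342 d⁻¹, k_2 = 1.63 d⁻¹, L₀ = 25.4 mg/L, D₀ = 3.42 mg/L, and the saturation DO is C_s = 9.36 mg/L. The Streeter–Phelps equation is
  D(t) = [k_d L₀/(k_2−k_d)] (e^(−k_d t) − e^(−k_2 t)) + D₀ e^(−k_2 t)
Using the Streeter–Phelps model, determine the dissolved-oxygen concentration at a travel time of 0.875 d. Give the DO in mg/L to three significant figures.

k_d L₀/(k_2−k_d) = 0.342×25.4/(1.63−0.342) = 8.687/1.288 = 6.744 mg/L.
e^(−k_d t) = e^(−0.342×0.8750) = 0.7414; e^(−k_2 t) = e^(−1.63×0.8750) = 0.2402.
D = 6.744 × (0.7414 − 0.2402) + 3.42 × 0.2402 = 3.380 + 0.8215 = 4.202 mg/L.
DO = C_s − D = 9.36 − 4.202 = 5.158 mg/L.

DO ≈ 5.16 mg/L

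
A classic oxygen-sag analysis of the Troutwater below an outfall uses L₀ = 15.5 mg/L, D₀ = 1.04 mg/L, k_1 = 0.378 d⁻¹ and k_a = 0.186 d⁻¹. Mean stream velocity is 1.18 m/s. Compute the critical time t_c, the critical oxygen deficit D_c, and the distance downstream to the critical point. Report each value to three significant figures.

t_c ≈ 3.52 d; D_c ≈ 8.33 mg/L; x_c ≈ 359 km

t_c = [1/(k_a−k_1)] ln[(k_a/k_1)(1 − D₀(k_a−k_1)/(k_1 L₀))]
= [1/(0.186−0.378)] ln[(0.186/0.378)(1 − 1.04×-0.1920/(0.378×15.5))]
= (1/-0.1920) ln[0.4921 × 1.034] = -5.208 × ln(0.5088) = -5.208 × -0.6756 = 3.519 d.
D_c = (k_1/k_a) L₀ e^(−k_1 t_c) = (0.378/0.186) × 15.5 × e^(−0.378×3.519) = 2.032 × 15.5 × 0.2644 = 8.330 mg/L.
x_c = v t_c = 1.18 m/s × 3.519 d × 86400 s/d = 358800 m ≈ 359 km.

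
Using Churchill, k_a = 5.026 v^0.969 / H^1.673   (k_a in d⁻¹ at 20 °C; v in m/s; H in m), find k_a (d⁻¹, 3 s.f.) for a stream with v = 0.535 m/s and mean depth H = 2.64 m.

k_a ≈ 0.540 d⁻¹

k_a = 5.026 × 0.535^0.969 / 2.64^1.673 = 5.026 × 0.5455 / 5.074 = 0.5403 d⁻¹.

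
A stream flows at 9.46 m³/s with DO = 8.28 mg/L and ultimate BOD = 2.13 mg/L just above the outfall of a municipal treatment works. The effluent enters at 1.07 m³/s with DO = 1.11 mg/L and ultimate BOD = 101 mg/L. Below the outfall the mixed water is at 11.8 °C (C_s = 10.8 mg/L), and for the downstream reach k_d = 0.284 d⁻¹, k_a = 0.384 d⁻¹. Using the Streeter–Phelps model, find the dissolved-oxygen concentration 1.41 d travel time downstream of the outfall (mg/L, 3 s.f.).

DO ≈ 5.86 mg/L

Mixed DO = (9.46×8.28 + 1.07×1.11)/(9.46+1.07) = 79.52/10.53 = 7.551 mg/L.
Mixed L₀ = (9.46×2.13 + 1.07×101)/(10.53) = 128.2/10.53 = 12.18 mg/L.
Initial deficit D₀ = C_s − DO₀ = 10.8 − 7.551 = 3.249 mg/L.
D(1.41) = [0.284×12.18/(0.384−0.284)](e^(−0.284×1.41) − e^(−0.384×1.41)) + 3.249 e^(−0.384×1.41)
= 34.58 × (0.6700 − 0.5819) + 3.249 × 0.5819 = 4.938 mg/L.
DO = 10.8 − 4.938 = 5.862 mg/L.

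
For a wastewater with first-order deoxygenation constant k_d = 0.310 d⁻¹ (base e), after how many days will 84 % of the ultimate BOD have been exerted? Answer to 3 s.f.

y/L₀ = 1 − e^(−k_d t) = 0.84 ⇒ e^(−k_d t) = 0.160
t = −ln(0.160) / 0.310 = 1.833 / 0.310 = 5.912 d.

t ≈ 5.91 d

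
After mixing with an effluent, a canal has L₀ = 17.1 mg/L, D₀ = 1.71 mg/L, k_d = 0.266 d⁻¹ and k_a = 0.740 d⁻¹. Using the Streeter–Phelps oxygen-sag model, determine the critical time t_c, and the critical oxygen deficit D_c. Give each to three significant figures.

t_c ≈ 1.74 d; D_c ≈ 3.86 mg/L

With k_a/k_d = 2.782 and 1 − D₀(k_a−k_d)/(k_d L₀) = 0.8218,
t_c = ln(2.782 × 0.8218) / (0.740 − 0.266) = ln(2.286) / 0.4740 = 0.8269/0.4740 = 1.745 d.
D_c = (k_d/k_a) L₀ e^(−k_d t_c) = (0.266/0.740) × 17.1 × e^(−0.266×1.745) = 0.3595 × 17.1 × 0.6287 = 3.865 mg/L.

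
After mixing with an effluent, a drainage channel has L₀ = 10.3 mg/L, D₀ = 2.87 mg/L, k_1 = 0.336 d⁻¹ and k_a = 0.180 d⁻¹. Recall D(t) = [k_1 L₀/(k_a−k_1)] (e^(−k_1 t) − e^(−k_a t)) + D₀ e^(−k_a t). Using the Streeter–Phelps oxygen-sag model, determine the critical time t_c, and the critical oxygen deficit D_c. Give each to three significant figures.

t_c ≈ 3.22 d; D_c ≈ 6.51 mg/L

At the critical point dD/dt = 0, so k_1 L₀ e^(−k_1 t) = k_a D. Substituting D(t) from the Streeter–Phelps equation and solving for t gives
t_c = ln[(k_a/k_1)(1 − D₀(k_a−k_1)/(k_1 L₀))] / (k_a−k_1).
Here k_a−k_1 = -0.1560 d⁻¹ and 1 − D₀(k_a−k_1)/(k_1 L₀) = 1 − 2.87×-0.1560/(0.336×10.3) = 1.129, so
t_c = ln(0.5357 × 1.129) / -0.1560 = -0.5025 / -0.1560 = 3.221 d.
L(t_c) = L₀ e^(−k_1 t_c) = 10.3 × 0.3388 = 3.490 mg/L, and at the critical point k_a D_c = k_1 L, so D_c = (0.336/0.180) × 3.490 = 6.514 mg/L.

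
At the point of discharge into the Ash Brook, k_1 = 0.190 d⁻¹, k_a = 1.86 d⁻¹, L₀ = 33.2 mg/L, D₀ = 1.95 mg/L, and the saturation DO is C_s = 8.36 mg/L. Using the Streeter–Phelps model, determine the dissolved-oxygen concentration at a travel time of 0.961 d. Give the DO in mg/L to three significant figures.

k_1 L₀/(k_a−k_1) = 0.190×33.2/(1.86−0.190) = 6.308/1.670 = 3.777 mg/L.
e^(−k_1 t) = e^(−0.190×0.9610) = 0.8331; e^(−k_a t) = e^(−1.86×0.9610) = 0.1674.
D = 3.777 × (0.8331 − 0.1674) + 1.95 × 0.1674 = 2.515 + 0.3264 = 2.841 mg/L.
DO = C_s − D = 8.36 − 2.841 = 5.519 mg/L.

DO ≈ 5.52 mg/L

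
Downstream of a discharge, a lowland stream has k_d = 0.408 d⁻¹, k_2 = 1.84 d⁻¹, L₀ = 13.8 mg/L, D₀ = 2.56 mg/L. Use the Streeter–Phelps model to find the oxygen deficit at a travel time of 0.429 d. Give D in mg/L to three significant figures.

k_d L₀/(k_2−k_d) = 0.408×13.8/(1.84−0.408) = 5.630/1.432 = 3.932 mg/L.
e^(−k_d t) = e^(−0.408×0.4290) = 0.8394; e^(−k_2 t) = e^(−1.84×0.4290) = 0.4541.
D = 3.932 × (0.8394 − 0.4541) + 2.56 × 0.4541 = 1.515 + 1.163 = 2.678 mg/L.

D ≈ 2.68 mg/L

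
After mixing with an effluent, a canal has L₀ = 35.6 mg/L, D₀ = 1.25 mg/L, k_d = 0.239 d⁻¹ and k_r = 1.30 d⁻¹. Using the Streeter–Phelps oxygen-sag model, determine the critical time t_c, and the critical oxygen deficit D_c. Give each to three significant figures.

t_c ≈ 1.44 d; D_c ≈ 4.64 mg/L

At the critical point dD/dt = 0, so k_d L₀ e^(−k_d t) = k_r D. Substituting D(t) from the Streeter–Phelps equation and solving for t gives
t_c = ln[(k_r/k_d)(1 − D₀(k_r−k_d)/(k_d L₀))] / (k_r−k_d).
Here k_r−k_d = 1.061 d⁻¹ and 1 − D₀(k_r−k_d)/(k_d L₀) = 1 − 1.25×1.061/(0.239×35.6) = 0.8441, so
t_c = ln(5.439 × 0.8441) / 1.061 = 1.524 / 1.061 = 1.437 d.
D_c = (k_d/k_r) L₀ e^(−k_d t_c) = (0.239/1.30) × 35.6 × e^(−0.239×1.437) = 0.1838 × 35.6 × 0.7094 = 4.643 mg/L.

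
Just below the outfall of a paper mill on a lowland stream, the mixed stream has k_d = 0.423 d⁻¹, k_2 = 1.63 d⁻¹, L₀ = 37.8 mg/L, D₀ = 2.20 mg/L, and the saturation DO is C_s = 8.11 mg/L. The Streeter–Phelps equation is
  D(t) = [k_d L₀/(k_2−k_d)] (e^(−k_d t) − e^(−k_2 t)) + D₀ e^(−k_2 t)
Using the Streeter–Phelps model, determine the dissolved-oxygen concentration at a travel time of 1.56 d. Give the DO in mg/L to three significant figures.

k_d L₀/(k_2−k_d) = 0.423×37.8/(1.63−0.423) = 15.99/1.207 = 13.25 mg/L.
e^(−k_d t) = e^(−0.423×1.560) = 0.5169; e^(−k_2 t) = e^(−1.63×1.560) = 0.07865.
D = 13.25 × (0.5169 − 0.07865) + 2.20 × 0.07865 = 5.806 + 0.1730 = 5.979 mg/L.
DO = C_s − D = 8.11 − 5.979 = 2.131 mg/L.

DO ≈ 2.13 mg/L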